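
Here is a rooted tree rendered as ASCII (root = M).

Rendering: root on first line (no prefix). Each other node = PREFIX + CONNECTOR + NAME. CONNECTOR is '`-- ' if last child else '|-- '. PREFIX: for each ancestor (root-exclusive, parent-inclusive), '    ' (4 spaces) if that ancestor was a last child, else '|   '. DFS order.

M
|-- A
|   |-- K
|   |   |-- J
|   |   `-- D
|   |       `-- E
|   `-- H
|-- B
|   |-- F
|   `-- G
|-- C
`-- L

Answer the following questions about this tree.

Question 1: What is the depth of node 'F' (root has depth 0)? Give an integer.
Answer: 2

Derivation:
Path from root to F: M -> B -> F
Depth = number of edges = 2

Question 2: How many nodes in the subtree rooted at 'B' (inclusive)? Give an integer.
Subtree rooted at B contains: B, F, G
Count = 3

Answer: 3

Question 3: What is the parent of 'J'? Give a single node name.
Answer: K

Derivation:
Scan adjacency: J appears as child of K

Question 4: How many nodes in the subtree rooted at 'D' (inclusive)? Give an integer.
Subtree rooted at D contains: D, E
Count = 2

Answer: 2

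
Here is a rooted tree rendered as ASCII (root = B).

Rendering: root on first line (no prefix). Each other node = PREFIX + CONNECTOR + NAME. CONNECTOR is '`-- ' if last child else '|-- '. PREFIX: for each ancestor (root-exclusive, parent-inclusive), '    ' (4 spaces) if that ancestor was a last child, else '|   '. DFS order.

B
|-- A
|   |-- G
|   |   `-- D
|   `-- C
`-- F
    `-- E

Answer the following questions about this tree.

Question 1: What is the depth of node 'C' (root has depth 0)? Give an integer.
Answer: 2

Derivation:
Path from root to C: B -> A -> C
Depth = number of edges = 2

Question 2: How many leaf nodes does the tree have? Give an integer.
Answer: 3

Derivation:
Leaves (nodes with no children): C, D, E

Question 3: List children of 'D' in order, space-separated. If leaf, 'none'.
Answer: none

Derivation:
Node D's children (from adjacency): (leaf)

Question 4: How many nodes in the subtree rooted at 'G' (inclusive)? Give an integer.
Answer: 2

Derivation:
Subtree rooted at G contains: D, G
Count = 2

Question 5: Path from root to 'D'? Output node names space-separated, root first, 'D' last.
Answer: B A G D

Derivation:
Walk down from root: B -> A -> G -> D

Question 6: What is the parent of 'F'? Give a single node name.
Answer: B

Derivation:
Scan adjacency: F appears as child of B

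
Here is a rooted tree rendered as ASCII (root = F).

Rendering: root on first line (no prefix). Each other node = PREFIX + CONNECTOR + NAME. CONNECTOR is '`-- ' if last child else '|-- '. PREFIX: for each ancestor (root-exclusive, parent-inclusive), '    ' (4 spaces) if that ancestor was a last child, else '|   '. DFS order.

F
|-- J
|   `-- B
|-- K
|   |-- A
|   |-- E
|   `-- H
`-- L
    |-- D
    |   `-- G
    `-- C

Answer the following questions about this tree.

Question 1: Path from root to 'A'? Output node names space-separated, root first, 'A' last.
Walk down from root: F -> K -> A

Answer: F K A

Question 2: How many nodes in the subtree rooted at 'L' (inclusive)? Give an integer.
Subtree rooted at L contains: C, D, G, L
Count = 4

Answer: 4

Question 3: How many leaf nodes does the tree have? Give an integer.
Answer: 6

Derivation:
Leaves (nodes with no children): A, B, C, E, G, H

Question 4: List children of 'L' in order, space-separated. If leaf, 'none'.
Node L's children (from adjacency): D, C

Answer: D C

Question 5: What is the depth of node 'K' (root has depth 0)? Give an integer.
Path from root to K: F -> K
Depth = number of edges = 1

Answer: 1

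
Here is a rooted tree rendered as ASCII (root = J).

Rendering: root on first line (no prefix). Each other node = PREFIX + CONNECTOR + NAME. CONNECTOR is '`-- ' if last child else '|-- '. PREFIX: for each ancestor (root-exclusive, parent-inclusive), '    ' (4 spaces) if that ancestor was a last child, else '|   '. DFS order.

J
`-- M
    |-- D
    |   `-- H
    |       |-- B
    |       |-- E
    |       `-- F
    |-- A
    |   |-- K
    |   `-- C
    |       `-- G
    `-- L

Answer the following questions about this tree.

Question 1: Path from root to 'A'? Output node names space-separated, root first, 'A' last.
Walk down from root: J -> M -> A

Answer: J M A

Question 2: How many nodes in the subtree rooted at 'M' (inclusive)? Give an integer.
Subtree rooted at M contains: A, B, C, D, E, F, G, H, K, L, M
Count = 11

Answer: 11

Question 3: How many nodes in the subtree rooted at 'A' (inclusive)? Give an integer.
Answer: 4

Derivation:
Subtree rooted at A contains: A, C, G, K
Count = 4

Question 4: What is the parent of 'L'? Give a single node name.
Answer: M

Derivation:
Scan adjacency: L appears as child of M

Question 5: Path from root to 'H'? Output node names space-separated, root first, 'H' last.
Answer: J M D H

Derivation:
Walk down from root: J -> M -> D -> H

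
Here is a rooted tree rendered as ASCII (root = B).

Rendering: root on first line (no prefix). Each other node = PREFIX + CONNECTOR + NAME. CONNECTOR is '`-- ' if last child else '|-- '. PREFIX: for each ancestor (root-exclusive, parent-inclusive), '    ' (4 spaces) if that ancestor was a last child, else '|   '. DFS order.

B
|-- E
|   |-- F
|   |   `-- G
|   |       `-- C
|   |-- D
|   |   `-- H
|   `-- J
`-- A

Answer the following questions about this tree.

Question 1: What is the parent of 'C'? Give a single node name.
Scan adjacency: C appears as child of G

Answer: G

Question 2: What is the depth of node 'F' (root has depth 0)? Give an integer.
Answer: 2

Derivation:
Path from root to F: B -> E -> F
Depth = number of edges = 2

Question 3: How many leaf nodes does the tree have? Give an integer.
Answer: 4

Derivation:
Leaves (nodes with no children): A, C, H, J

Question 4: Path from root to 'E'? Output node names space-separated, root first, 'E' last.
Walk down from root: B -> E

Answer: B E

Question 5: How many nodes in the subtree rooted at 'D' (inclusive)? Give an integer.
Answer: 2

Derivation:
Subtree rooted at D contains: D, H
Count = 2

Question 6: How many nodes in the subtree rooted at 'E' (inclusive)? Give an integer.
Subtree rooted at E contains: C, D, E, F, G, H, J
Count = 7

Answer: 7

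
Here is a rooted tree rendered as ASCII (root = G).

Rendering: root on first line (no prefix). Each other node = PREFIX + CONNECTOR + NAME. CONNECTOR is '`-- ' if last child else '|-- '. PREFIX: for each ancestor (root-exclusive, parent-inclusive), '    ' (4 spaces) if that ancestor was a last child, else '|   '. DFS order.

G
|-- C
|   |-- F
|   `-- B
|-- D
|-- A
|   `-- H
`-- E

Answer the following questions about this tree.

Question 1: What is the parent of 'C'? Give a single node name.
Scan adjacency: C appears as child of G

Answer: G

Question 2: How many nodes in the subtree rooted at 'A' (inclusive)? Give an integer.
Answer: 2

Derivation:
Subtree rooted at A contains: A, H
Count = 2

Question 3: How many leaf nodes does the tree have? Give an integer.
Leaves (nodes with no children): B, D, E, F, H

Answer: 5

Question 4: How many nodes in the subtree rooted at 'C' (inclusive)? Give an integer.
Answer: 3

Derivation:
Subtree rooted at C contains: B, C, F
Count = 3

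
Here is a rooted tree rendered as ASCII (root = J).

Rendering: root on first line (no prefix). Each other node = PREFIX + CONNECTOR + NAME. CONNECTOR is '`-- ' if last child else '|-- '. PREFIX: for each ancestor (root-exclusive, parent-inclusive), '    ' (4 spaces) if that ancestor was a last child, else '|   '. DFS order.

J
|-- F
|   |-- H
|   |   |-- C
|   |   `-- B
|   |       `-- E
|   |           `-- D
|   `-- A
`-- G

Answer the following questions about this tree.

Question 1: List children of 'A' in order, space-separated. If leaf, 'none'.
Node A's children (from adjacency): (leaf)

Answer: none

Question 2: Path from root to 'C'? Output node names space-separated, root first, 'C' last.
Answer: J F H C

Derivation:
Walk down from root: J -> F -> H -> C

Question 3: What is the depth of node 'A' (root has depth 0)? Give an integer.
Answer: 2

Derivation:
Path from root to A: J -> F -> A
Depth = number of edges = 2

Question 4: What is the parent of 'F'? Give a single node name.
Scan adjacency: F appears as child of J

Answer: J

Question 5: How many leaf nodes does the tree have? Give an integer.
Answer: 4

Derivation:
Leaves (nodes with no children): A, C, D, G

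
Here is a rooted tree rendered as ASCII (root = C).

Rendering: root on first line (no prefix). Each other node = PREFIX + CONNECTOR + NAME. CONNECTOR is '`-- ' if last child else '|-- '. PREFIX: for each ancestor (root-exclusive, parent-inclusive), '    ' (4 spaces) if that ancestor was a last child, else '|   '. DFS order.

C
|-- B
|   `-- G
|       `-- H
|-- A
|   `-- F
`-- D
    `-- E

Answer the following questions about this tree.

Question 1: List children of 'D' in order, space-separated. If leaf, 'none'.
Answer: E

Derivation:
Node D's children (from adjacency): E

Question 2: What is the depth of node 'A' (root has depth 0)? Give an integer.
Path from root to A: C -> A
Depth = number of edges = 1

Answer: 1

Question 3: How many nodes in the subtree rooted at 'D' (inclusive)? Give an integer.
Answer: 2

Derivation:
Subtree rooted at D contains: D, E
Count = 2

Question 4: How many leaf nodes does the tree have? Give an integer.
Leaves (nodes with no children): E, F, H

Answer: 3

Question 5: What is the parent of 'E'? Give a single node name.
Scan adjacency: E appears as child of D

Answer: D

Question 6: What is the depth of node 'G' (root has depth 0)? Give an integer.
Answer: 2

Derivation:
Path from root to G: C -> B -> G
Depth = number of edges = 2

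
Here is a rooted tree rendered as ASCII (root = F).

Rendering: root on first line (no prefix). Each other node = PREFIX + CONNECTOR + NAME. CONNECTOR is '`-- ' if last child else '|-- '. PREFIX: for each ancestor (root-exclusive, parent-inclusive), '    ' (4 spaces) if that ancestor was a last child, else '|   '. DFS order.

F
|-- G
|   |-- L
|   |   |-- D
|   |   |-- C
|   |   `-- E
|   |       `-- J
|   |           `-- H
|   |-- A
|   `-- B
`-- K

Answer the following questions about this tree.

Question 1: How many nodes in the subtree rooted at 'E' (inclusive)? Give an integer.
Answer: 3

Derivation:
Subtree rooted at E contains: E, H, J
Count = 3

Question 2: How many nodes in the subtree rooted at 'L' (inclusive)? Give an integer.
Subtree rooted at L contains: C, D, E, H, J, L
Count = 6

Answer: 6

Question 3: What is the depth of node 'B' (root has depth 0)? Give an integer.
Path from root to B: F -> G -> B
Depth = number of edges = 2

Answer: 2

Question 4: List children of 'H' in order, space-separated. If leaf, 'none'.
Node H's children (from adjacency): (leaf)

Answer: none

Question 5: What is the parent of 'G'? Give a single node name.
Scan adjacency: G appears as child of F

Answer: F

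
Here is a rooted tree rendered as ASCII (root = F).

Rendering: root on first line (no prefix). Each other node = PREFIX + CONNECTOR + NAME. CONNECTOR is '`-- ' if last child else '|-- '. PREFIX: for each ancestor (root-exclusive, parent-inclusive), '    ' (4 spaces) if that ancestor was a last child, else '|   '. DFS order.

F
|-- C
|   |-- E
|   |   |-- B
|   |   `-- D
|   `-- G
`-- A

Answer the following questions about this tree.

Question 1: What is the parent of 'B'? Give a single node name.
Scan adjacency: B appears as child of E

Answer: E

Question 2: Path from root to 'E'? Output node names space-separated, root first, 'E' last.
Answer: F C E

Derivation:
Walk down from root: F -> C -> E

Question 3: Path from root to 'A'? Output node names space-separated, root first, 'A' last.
Walk down from root: F -> A

Answer: F A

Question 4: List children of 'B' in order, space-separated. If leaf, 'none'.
Answer: none

Derivation:
Node B's children (from adjacency): (leaf)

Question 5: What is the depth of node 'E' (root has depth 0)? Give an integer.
Answer: 2

Derivation:
Path from root to E: F -> C -> E
Depth = number of edges = 2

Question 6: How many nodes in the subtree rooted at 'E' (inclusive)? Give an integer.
Subtree rooted at E contains: B, D, E
Count = 3

Answer: 3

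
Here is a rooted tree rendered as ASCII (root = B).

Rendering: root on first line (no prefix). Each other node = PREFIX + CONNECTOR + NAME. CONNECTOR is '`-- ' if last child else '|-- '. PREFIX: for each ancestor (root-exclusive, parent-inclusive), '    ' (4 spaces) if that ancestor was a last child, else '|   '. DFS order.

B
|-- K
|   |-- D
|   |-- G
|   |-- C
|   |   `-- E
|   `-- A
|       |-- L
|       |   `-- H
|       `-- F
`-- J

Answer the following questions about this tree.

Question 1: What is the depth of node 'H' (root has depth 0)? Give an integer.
Path from root to H: B -> K -> A -> L -> H
Depth = number of edges = 4

Answer: 4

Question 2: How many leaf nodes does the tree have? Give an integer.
Answer: 6

Derivation:
Leaves (nodes with no children): D, E, F, G, H, J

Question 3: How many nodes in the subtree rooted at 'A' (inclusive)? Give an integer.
Answer: 4

Derivation:
Subtree rooted at A contains: A, F, H, L
Count = 4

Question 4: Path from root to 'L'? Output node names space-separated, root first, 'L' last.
Answer: B K A L

Derivation:
Walk down from root: B -> K -> A -> L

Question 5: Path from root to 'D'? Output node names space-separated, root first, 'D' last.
Answer: B K D

Derivation:
Walk down from root: B -> K -> D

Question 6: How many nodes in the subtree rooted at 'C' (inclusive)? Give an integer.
Subtree rooted at C contains: C, E
Count = 2

Answer: 2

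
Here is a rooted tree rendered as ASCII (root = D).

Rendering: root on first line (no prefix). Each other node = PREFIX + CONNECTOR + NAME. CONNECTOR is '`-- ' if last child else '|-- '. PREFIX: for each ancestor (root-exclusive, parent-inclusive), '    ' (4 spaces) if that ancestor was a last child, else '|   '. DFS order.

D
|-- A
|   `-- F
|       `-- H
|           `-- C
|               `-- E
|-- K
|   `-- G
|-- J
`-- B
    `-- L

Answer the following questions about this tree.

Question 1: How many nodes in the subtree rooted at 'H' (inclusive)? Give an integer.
Subtree rooted at H contains: C, E, H
Count = 3

Answer: 3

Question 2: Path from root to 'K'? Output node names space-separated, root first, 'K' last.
Walk down from root: D -> K

Answer: D K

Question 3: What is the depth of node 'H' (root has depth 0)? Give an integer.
Path from root to H: D -> A -> F -> H
Depth = number of edges = 3

Answer: 3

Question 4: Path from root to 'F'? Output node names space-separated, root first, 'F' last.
Answer: D A F

Derivation:
Walk down from root: D -> A -> F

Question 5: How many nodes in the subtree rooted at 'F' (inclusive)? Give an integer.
Answer: 4

Derivation:
Subtree rooted at F contains: C, E, F, H
Count = 4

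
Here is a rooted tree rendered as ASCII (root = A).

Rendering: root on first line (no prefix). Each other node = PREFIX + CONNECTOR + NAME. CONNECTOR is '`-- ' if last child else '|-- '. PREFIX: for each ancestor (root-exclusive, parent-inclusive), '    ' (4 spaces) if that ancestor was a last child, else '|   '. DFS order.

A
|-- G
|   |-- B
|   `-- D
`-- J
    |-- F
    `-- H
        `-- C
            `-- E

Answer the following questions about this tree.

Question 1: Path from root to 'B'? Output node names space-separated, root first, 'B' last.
Walk down from root: A -> G -> B

Answer: A G B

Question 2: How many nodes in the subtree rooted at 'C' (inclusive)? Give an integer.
Answer: 2

Derivation:
Subtree rooted at C contains: C, E
Count = 2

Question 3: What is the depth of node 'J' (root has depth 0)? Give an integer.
Answer: 1

Derivation:
Path from root to J: A -> J
Depth = number of edges = 1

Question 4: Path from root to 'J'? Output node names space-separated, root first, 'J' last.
Walk down from root: A -> J

Answer: A J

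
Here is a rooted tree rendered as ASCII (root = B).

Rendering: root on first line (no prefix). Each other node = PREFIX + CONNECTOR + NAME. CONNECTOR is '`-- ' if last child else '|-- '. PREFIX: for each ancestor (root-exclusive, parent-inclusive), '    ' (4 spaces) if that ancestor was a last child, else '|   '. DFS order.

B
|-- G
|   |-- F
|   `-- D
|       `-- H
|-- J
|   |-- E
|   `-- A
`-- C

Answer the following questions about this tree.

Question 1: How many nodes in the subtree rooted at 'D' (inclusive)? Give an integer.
Answer: 2

Derivation:
Subtree rooted at D contains: D, H
Count = 2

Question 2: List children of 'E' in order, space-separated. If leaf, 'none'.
Answer: none

Derivation:
Node E's children (from adjacency): (leaf)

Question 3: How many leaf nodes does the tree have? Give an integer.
Leaves (nodes with no children): A, C, E, F, H

Answer: 5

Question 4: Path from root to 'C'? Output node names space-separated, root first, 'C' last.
Walk down from root: B -> C

Answer: B C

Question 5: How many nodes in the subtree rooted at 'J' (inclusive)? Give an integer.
Subtree rooted at J contains: A, E, J
Count = 3

Answer: 3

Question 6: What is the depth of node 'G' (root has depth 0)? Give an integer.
Path from root to G: B -> G
Depth = number of edges = 1

Answer: 1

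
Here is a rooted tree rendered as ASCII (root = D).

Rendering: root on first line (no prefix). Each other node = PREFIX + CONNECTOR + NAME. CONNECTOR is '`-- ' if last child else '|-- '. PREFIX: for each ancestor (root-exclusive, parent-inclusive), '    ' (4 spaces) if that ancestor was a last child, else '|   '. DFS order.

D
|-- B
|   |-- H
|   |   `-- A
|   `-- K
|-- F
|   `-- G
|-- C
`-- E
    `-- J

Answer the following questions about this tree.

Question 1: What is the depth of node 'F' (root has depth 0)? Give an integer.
Path from root to F: D -> F
Depth = number of edges = 1

Answer: 1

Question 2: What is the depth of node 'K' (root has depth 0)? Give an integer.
Answer: 2

Derivation:
Path from root to K: D -> B -> K
Depth = number of edges = 2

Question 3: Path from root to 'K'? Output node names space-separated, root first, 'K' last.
Answer: D B K

Derivation:
Walk down from root: D -> B -> K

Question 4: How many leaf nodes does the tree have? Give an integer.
Leaves (nodes with no children): A, C, G, J, K

Answer: 5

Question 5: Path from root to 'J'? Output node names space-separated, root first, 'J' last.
Answer: D E J

Derivation:
Walk down from root: D -> E -> J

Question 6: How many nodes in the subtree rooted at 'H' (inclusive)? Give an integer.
Answer: 2

Derivation:
Subtree rooted at H contains: A, H
Count = 2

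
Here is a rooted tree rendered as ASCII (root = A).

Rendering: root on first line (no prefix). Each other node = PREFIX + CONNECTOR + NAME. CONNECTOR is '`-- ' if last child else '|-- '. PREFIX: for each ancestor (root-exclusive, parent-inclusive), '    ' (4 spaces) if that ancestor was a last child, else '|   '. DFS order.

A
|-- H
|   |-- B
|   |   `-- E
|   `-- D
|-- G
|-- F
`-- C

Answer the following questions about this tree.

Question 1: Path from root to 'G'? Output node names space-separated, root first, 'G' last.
Answer: A G

Derivation:
Walk down from root: A -> G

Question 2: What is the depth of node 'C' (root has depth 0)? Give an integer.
Answer: 1

Derivation:
Path from root to C: A -> C
Depth = number of edges = 1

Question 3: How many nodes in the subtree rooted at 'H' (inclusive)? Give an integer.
Answer: 4

Derivation:
Subtree rooted at H contains: B, D, E, H
Count = 4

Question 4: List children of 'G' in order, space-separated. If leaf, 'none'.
Answer: none

Derivation:
Node G's children (from adjacency): (leaf)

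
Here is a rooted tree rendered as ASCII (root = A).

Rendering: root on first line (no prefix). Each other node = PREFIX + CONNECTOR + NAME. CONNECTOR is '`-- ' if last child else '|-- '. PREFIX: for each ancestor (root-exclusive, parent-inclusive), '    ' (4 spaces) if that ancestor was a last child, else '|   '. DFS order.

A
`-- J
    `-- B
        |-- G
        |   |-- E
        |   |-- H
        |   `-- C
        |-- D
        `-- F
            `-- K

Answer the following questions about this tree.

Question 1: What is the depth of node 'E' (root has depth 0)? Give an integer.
Path from root to E: A -> J -> B -> G -> E
Depth = number of edges = 4

Answer: 4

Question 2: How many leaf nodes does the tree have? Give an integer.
Answer: 5

Derivation:
Leaves (nodes with no children): C, D, E, H, K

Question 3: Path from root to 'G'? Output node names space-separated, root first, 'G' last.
Walk down from root: A -> J -> B -> G

Answer: A J B G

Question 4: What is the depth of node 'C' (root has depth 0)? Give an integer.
Answer: 4

Derivation:
Path from root to C: A -> J -> B -> G -> C
Depth = number of edges = 4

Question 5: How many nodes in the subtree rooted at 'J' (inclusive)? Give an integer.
Answer: 9

Derivation:
Subtree rooted at J contains: B, C, D, E, F, G, H, J, K
Count = 9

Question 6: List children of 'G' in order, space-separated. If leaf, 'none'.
Answer: E H C

Derivation:
Node G's children (from adjacency): E, H, C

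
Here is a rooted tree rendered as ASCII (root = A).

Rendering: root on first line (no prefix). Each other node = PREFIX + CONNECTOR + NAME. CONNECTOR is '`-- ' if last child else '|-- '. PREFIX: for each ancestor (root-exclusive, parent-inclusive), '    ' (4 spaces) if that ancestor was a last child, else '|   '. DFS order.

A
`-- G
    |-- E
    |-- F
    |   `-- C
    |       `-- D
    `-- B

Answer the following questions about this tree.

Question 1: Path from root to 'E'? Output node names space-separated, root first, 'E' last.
Answer: A G E

Derivation:
Walk down from root: A -> G -> E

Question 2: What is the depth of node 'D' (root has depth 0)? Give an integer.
Path from root to D: A -> G -> F -> C -> D
Depth = number of edges = 4

Answer: 4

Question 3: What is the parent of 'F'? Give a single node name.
Answer: G

Derivation:
Scan adjacency: F appears as child of G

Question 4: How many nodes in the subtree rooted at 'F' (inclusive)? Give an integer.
Answer: 3

Derivation:
Subtree rooted at F contains: C, D, F
Count = 3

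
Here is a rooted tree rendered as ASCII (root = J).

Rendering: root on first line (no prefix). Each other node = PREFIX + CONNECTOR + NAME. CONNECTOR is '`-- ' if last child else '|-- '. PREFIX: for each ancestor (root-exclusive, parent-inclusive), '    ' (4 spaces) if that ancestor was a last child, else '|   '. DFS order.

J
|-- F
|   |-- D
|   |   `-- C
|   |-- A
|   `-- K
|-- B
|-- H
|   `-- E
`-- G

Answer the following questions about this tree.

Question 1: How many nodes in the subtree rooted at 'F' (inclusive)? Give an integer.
Answer: 5

Derivation:
Subtree rooted at F contains: A, C, D, F, K
Count = 5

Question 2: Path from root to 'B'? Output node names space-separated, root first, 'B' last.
Walk down from root: J -> B

Answer: J B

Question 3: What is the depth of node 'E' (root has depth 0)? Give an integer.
Path from root to E: J -> H -> E
Depth = number of edges = 2

Answer: 2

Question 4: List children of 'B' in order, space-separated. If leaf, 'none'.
Node B's children (from adjacency): (leaf)

Answer: none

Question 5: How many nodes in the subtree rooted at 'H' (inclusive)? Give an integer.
Subtree rooted at H contains: E, H
Count = 2

Answer: 2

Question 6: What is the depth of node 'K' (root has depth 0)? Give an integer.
Path from root to K: J -> F -> K
Depth = number of edges = 2

Answer: 2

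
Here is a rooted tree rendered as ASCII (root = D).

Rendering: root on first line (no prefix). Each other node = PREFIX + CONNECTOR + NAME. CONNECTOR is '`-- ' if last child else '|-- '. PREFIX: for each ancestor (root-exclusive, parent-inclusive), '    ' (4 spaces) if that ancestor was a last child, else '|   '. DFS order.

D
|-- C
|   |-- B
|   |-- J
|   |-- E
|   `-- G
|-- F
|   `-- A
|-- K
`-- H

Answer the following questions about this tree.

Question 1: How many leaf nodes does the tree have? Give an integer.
Answer: 7

Derivation:
Leaves (nodes with no children): A, B, E, G, H, J, K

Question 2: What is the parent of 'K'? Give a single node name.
Answer: D

Derivation:
Scan adjacency: K appears as child of D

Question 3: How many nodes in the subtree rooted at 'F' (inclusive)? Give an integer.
Subtree rooted at F contains: A, F
Count = 2

Answer: 2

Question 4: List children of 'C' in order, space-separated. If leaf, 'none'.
Answer: B J E G

Derivation:
Node C's children (from adjacency): B, J, E, G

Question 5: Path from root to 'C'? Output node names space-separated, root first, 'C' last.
Walk down from root: D -> C

Answer: D C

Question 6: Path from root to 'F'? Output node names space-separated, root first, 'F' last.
Answer: D F

Derivation:
Walk down from root: D -> F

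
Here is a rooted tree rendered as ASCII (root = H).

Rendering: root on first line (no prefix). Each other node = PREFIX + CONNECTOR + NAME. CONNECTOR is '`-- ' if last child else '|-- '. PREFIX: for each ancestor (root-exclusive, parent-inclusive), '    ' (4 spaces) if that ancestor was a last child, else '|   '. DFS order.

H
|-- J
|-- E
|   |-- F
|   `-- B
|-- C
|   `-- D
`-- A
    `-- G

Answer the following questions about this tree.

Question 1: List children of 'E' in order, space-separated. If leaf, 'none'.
Node E's children (from adjacency): F, B

Answer: F B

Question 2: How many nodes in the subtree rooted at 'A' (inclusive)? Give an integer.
Subtree rooted at A contains: A, G
Count = 2

Answer: 2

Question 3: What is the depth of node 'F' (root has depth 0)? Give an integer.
Answer: 2

Derivation:
Path from root to F: H -> E -> F
Depth = number of edges = 2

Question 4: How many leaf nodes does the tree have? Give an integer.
Answer: 5

Derivation:
Leaves (nodes with no children): B, D, F, G, J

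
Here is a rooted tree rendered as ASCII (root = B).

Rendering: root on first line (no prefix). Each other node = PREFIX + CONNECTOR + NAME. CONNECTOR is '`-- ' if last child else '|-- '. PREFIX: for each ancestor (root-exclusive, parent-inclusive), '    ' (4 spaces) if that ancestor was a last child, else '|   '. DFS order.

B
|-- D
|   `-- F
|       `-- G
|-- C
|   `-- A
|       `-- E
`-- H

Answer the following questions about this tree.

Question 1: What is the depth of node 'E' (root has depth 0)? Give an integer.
Path from root to E: B -> C -> A -> E
Depth = number of edges = 3

Answer: 3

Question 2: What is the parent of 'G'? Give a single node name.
Scan adjacency: G appears as child of F

Answer: F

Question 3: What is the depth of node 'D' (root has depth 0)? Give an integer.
Answer: 1

Derivation:
Path from root to D: B -> D
Depth = number of edges = 1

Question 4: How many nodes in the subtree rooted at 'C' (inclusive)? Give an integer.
Subtree rooted at C contains: A, C, E
Count = 3

Answer: 3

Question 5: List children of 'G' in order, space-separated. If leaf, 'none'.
Node G's children (from adjacency): (leaf)

Answer: none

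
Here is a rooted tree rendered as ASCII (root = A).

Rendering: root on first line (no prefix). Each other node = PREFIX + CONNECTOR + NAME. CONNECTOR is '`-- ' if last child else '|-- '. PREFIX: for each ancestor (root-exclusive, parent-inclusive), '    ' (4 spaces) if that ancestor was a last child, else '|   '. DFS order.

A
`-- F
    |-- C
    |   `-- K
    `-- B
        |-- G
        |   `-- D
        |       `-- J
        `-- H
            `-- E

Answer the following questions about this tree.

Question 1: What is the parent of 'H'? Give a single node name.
Answer: B

Derivation:
Scan adjacency: H appears as child of B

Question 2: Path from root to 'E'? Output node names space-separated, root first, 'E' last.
Answer: A F B H E

Derivation:
Walk down from root: A -> F -> B -> H -> E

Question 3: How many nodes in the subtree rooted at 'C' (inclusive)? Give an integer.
Subtree rooted at C contains: C, K
Count = 2

Answer: 2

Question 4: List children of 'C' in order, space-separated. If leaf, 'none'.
Answer: K

Derivation:
Node C's children (from adjacency): K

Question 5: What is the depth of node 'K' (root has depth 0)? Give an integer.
Answer: 3

Derivation:
Path from root to K: A -> F -> C -> K
Depth = number of edges = 3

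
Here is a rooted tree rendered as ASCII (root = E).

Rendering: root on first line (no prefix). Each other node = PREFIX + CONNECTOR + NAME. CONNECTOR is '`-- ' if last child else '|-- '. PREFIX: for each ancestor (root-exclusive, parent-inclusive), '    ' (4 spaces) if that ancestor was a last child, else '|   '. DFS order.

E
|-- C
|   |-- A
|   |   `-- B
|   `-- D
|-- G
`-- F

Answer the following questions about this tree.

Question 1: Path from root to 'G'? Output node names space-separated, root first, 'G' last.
Answer: E G

Derivation:
Walk down from root: E -> G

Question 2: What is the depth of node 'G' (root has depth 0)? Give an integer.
Path from root to G: E -> G
Depth = number of edges = 1

Answer: 1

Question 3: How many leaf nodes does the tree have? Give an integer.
Leaves (nodes with no children): B, D, F, G

Answer: 4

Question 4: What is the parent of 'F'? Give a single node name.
Scan adjacency: F appears as child of E

Answer: E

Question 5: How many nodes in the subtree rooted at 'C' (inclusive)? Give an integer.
Subtree rooted at C contains: A, B, C, D
Count = 4

Answer: 4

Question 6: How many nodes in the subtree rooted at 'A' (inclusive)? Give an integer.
Subtree rooted at A contains: A, B
Count = 2

Answer: 2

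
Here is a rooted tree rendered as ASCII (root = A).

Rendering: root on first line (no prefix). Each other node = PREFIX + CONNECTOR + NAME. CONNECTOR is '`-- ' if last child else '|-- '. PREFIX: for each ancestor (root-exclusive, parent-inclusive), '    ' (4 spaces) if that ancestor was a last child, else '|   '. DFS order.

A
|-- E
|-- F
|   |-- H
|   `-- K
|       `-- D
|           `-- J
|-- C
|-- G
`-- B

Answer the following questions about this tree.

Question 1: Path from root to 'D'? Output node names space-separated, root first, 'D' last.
Answer: A F K D

Derivation:
Walk down from root: A -> F -> K -> D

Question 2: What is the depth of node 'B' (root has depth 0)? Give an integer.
Path from root to B: A -> B
Depth = number of edges = 1

Answer: 1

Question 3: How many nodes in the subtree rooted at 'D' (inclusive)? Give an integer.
Subtree rooted at D contains: D, J
Count = 2

Answer: 2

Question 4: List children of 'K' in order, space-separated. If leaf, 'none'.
Answer: D

Derivation:
Node K's children (from adjacency): D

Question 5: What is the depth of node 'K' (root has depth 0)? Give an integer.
Path from root to K: A -> F -> K
Depth = number of edges = 2

Answer: 2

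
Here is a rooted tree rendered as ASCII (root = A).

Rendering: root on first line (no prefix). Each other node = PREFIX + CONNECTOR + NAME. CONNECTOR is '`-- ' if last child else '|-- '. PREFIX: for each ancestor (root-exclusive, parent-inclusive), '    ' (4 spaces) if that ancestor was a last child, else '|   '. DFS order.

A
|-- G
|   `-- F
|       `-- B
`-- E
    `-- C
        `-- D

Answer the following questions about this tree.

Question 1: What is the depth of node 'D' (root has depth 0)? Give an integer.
Answer: 3

Derivation:
Path from root to D: A -> E -> C -> D
Depth = number of edges = 3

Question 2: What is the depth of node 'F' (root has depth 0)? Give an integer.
Path from root to F: A -> G -> F
Depth = number of edges = 2

Answer: 2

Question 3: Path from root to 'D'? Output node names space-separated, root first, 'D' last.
Walk down from root: A -> E -> C -> D

Answer: A E C D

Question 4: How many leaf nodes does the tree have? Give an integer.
Leaves (nodes with no children): B, D

Answer: 2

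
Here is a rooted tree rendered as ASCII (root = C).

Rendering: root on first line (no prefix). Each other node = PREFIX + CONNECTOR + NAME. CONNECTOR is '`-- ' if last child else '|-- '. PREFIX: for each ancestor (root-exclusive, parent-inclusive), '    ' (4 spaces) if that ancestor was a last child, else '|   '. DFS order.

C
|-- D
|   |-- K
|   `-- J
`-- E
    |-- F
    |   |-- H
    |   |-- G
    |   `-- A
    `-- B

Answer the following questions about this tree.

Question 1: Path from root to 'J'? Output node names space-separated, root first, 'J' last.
Walk down from root: C -> D -> J

Answer: C D J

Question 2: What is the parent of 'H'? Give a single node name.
Answer: F

Derivation:
Scan adjacency: H appears as child of F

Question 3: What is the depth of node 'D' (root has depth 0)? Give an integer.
Path from root to D: C -> D
Depth = number of edges = 1

Answer: 1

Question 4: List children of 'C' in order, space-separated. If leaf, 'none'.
Node C's children (from adjacency): D, E

Answer: D E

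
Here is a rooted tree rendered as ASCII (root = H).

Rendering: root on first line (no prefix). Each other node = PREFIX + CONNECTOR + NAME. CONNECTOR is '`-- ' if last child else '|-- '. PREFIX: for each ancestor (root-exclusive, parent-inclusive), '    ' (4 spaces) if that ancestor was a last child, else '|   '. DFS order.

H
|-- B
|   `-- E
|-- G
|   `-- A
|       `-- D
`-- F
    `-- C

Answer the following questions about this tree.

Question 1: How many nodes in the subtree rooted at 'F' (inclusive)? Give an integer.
Answer: 2

Derivation:
Subtree rooted at F contains: C, F
Count = 2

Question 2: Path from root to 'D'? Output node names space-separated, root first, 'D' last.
Walk down from root: H -> G -> A -> D

Answer: H G A D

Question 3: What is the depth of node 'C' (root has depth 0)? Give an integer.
Path from root to C: H -> F -> C
Depth = number of edges = 2

Answer: 2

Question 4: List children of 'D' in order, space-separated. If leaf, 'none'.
Answer: none

Derivation:
Node D's children (from adjacency): (leaf)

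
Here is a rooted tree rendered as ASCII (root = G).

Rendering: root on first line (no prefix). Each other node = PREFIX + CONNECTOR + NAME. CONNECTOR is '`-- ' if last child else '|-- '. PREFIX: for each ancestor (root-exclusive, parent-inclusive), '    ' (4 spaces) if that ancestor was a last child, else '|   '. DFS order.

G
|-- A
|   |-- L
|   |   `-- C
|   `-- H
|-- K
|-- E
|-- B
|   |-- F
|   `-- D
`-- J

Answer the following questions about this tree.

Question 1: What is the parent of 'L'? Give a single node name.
Scan adjacency: L appears as child of A

Answer: A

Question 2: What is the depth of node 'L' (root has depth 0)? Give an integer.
Answer: 2

Derivation:
Path from root to L: G -> A -> L
Depth = number of edges = 2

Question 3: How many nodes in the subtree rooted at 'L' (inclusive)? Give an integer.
Subtree rooted at L contains: C, L
Count = 2

Answer: 2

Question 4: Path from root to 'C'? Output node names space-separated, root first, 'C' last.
Answer: G A L C

Derivation:
Walk down from root: G -> A -> L -> C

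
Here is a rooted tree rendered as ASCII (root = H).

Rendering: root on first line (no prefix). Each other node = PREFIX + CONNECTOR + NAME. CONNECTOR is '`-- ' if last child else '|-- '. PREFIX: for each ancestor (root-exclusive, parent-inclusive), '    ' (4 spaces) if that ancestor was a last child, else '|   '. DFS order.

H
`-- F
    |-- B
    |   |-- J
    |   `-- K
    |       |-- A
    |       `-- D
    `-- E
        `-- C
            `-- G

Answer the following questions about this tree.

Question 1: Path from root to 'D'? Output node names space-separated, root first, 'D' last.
Answer: H F B K D

Derivation:
Walk down from root: H -> F -> B -> K -> D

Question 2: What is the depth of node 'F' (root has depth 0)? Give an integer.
Path from root to F: H -> F
Depth = number of edges = 1

Answer: 1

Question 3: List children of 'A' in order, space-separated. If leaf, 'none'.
Answer: none

Derivation:
Node A's children (from adjacency): (leaf)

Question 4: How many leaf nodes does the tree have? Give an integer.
Answer: 4

Derivation:
Leaves (nodes with no children): A, D, G, J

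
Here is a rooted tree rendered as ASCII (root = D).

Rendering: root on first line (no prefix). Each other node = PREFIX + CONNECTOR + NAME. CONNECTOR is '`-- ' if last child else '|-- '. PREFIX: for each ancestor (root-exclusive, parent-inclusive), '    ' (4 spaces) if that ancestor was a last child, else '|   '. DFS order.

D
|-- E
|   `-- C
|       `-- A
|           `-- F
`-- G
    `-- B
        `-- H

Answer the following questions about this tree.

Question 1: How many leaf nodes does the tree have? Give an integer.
Leaves (nodes with no children): F, H

Answer: 2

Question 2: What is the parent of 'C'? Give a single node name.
Scan adjacency: C appears as child of E

Answer: E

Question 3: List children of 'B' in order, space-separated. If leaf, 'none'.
Answer: H

Derivation:
Node B's children (from adjacency): H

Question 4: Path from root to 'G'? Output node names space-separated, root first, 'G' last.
Answer: D G

Derivation:
Walk down from root: D -> G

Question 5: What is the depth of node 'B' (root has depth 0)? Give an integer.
Answer: 2

Derivation:
Path from root to B: D -> G -> B
Depth = number of edges = 2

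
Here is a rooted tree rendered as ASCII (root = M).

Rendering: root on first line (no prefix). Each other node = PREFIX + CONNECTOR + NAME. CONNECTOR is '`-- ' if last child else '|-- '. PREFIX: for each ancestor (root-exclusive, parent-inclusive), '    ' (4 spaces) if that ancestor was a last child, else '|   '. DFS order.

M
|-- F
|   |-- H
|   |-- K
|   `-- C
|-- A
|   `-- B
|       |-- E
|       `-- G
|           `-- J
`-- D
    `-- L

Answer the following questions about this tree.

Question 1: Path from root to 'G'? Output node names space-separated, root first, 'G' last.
Answer: M A B G

Derivation:
Walk down from root: M -> A -> B -> G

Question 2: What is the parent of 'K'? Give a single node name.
Scan adjacency: K appears as child of F

Answer: F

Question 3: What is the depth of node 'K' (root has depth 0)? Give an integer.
Path from root to K: M -> F -> K
Depth = number of edges = 2

Answer: 2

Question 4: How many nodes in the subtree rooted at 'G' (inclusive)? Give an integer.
Subtree rooted at G contains: G, J
Count = 2

Answer: 2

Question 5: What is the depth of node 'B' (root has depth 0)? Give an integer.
Path from root to B: M -> A -> B
Depth = number of edges = 2

Answer: 2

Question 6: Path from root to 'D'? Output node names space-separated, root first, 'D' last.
Walk down from root: M -> D

Answer: M D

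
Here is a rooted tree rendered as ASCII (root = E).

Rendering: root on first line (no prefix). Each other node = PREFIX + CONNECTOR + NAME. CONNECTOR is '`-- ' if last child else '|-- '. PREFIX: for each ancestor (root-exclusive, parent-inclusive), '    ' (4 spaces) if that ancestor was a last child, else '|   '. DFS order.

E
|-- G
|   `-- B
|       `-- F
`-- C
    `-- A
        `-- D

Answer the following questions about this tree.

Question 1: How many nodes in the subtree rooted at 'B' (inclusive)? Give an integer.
Subtree rooted at B contains: B, F
Count = 2

Answer: 2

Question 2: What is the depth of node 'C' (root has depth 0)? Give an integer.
Path from root to C: E -> C
Depth = number of edges = 1

Answer: 1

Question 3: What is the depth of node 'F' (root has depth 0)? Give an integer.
Answer: 3

Derivation:
Path from root to F: E -> G -> B -> F
Depth = number of edges = 3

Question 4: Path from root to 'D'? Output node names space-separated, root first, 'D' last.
Answer: E C A D

Derivation:
Walk down from root: E -> C -> A -> D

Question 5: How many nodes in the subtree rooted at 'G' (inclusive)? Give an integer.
Subtree rooted at G contains: B, F, G
Count = 3

Answer: 3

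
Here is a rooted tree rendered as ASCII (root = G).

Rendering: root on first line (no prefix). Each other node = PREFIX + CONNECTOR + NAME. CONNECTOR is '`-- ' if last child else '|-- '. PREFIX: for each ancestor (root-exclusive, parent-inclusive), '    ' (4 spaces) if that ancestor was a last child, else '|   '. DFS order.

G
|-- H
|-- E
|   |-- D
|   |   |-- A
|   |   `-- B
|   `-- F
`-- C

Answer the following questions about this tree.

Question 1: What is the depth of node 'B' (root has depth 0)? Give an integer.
Answer: 3

Derivation:
Path from root to B: G -> E -> D -> B
Depth = number of edges = 3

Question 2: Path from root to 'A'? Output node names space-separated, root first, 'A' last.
Answer: G E D A

Derivation:
Walk down from root: G -> E -> D -> A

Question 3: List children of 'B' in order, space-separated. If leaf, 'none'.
Answer: none

Derivation:
Node B's children (from adjacency): (leaf)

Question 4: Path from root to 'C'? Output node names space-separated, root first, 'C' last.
Answer: G C

Derivation:
Walk down from root: G -> C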